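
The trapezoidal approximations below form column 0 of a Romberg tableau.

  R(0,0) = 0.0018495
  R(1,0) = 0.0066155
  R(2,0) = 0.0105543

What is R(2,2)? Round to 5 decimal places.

R(1,1) = (4·0.0066155 − 0.0018495) / 3 = 0.0082042
R(2,1) = (4·0.0105543 − 0.0066155) / 3 = 0.0118672
R(2,2) = 0.0118672 + (0.0118672 − 0.0082042)/15 = 0.0121114

0.01211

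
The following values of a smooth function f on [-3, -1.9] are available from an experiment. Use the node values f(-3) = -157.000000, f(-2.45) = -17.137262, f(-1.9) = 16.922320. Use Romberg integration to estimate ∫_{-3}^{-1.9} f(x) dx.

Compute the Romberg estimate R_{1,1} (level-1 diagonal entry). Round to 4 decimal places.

R_{0,0} (trapezoid, 1 panel, h=1.1000): -77.042724
R_{1,0} (trapezoid, 2 panels, h=0.5500): -47.946856
R_{1,1} = -47.946856 + (-47.946856 − (-77.042724))/3 = -38.248233

-38.2482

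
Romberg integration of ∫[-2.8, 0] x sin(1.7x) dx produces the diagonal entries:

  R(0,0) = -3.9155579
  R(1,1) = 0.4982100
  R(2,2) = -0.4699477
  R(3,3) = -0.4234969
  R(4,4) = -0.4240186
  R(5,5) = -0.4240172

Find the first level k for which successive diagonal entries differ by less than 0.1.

|R(1,1) − R(0,0)| = 4.4137679 ≥ 0.1
|R(2,2) − R(1,1)| = 0.9681577 ≥ 0.1
|R(3,3) − R(2,2)| = 0.0464508 < 0.1

k = 3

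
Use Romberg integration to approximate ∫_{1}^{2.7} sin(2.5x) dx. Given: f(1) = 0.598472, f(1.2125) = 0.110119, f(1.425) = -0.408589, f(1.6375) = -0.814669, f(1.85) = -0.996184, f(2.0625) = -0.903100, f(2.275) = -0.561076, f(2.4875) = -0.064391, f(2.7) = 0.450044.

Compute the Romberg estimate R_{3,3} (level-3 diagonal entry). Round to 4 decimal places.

-0.6777

R_{0,0} (trapezoid, 1 panel, h=1.7000): 0.891239
R_{1,0} (trapezoid, 2 panels, h=0.8500): -0.401137
R_{2,0} (trapezoid, 4 panels, h=0.4250): -0.612676
R_{3,0} (trapezoid, 8 panels, h=0.2125): -0.661647
R_{1,1} = -0.401137 + (-0.401137 − 0.891239)/3 = -0.831929
R_{2,1} = -0.612676 + (-0.612676 − (-0.401137))/3 = -0.683189
R_{3,1} = -0.661647 + (-0.661647 − (-0.612676))/3 = -0.677971
R_{2,2} = -0.683189 + (-0.683189 − (-0.831929))/15 = -0.673273
R_{3,2} = -0.677971 + (-0.677971 − (-0.683189))/15 = -0.677623
R_{3,3} = -0.677623 + (-0.677623 − (-0.673273))/63 = -0.677692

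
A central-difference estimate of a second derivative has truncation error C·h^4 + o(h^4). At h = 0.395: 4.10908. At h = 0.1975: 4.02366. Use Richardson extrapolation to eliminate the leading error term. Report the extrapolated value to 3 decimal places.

Extrapolated value = (16·A(h/2) − A(h)) / (16 − 1)
= (16·4.02366 − 4.10908) / 15
= 60.26948 / 15 = 4.01797

4.018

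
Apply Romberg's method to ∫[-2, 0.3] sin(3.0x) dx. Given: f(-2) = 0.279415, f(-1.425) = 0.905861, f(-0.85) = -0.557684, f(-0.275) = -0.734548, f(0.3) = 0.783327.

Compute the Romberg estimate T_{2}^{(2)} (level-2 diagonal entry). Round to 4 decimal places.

0.1592

T_{0}^{(0)} (trapezoid, 1 panel, h=2.3000): 1.222153
T_{1}^{(0)} (trapezoid, 2 panels, h=1.1500): -0.030260
T_{2}^{(0)} (trapezoid, 4 panels, h=0.5750): 0.083375
T_{1}^{(1)} = -0.030260 + (-0.030260 − 1.222153)/3 = -0.447731
T_{2}^{(1)} = 0.083375 + (0.083375 − (-0.030260))/3 = 0.121253
T_{2}^{(2)} = 0.121253 + (0.121253 − (-0.447731))/15 = 0.159185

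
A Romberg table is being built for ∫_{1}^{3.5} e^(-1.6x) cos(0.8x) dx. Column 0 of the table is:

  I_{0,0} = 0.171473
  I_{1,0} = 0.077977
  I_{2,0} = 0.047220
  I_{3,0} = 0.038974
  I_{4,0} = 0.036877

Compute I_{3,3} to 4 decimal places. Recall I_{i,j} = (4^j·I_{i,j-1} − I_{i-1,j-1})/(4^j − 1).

I_{1,1} = (4·0.077977 − 0.171473) / 3 = 0.046812
I_{2,1} = 0.047220 + (0.047220 − 0.077977)/3 = 0.036968
I_{3,1} = 0.038974 + (0.038974 − 0.047220)/3 = 0.036225
I_{2,2} = (16·0.036968 − 0.046812) / 15 = 0.036312
I_{3,2} = 0.036225 + (0.036225 − 0.036968)/15 = 0.036175
I_{3,3} = 0.036175 + (0.036175 − 0.036312)/63 = 0.036173

0.0362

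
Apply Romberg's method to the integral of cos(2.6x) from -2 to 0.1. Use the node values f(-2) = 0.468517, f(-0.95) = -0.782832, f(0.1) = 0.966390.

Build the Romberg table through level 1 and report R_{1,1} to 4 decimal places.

R_{0,0} (trapezoid, 1 panel, h=2.1000): 1.506652
R_{1,0} (trapezoid, 2 panels, h=1.0500): -0.068647
R_{1,1} = -0.068647 + (-0.068647 − 1.506652)/3 = -0.593747

-0.5937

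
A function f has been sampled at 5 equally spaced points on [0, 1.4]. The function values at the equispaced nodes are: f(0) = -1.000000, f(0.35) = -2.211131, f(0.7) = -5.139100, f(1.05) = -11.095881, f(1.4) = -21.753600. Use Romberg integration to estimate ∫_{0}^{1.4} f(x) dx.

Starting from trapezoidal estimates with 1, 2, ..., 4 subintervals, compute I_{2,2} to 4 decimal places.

-10.0608

I_{0,0} (trapezoid, 1 panel, h=1.4000): -15.927520
I_{1,0} (trapezoid, 2 panels, h=0.7000): -11.561130
I_{2,0} (trapezoid, 4 panels, h=0.3500): -10.438019
I_{1,1} = -11.561130 + (-11.561130 − (-15.927520))/3 = -10.105667
I_{2,1} = -10.438019 + (-10.438019 − (-11.561130))/3 = -10.063649
I_{2,2} = -10.063649 + (-10.063649 − (-10.105667))/15 = -10.060848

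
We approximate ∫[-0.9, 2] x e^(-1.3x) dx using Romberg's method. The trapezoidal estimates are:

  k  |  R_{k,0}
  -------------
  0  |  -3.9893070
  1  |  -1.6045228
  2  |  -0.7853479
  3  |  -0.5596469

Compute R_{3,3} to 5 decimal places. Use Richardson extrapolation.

-0.48240

Richardson extrapolation on the trapezoidal column (denominator 4−1=3):
R_{1,1} = -1.6045228 + (-1.6045228 − (-3.9893070))/3 = -0.8095947
R_{2,1} = (4·(-0.7853479) − (-1.6045228)) / 3 = -0.5122896
R_{3,1} = -0.5596469 + (-0.5596469 − (-0.7853479))/3 = -0.4844132
R_{2,2} = (16·(-0.5122896) − (-0.8095947)) / 15 = -0.4924693
R_{3,2} = -0.4844132 + (-0.4844132 − (-0.5122896))/15 = -0.4825548
R_{3,3} = (64·(-0.4825548) − (-0.4924693)) / 63 = -0.4823974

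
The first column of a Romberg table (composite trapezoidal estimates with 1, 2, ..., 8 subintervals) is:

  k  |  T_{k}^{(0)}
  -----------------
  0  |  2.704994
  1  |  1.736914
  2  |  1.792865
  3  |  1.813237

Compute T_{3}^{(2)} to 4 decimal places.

1.8206

T_{2}^{(1)} = (4·1.792865 − 1.736914) / 3 = 1.811515
T_{3}^{(1)} = (4·1.813237 − 1.792865) / 3 = 1.820028
T_{3}^{(2)} = (16·1.820028 − 1.811515) / 15 = 1.820596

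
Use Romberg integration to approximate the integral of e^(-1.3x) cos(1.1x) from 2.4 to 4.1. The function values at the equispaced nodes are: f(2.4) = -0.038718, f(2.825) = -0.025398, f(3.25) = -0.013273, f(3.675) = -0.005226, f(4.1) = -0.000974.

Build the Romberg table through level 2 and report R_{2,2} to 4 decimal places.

R_{0,0} (trapezoid, 1 panel, h=1.7000): -0.033738
R_{1,0} (trapezoid, 2 panels, h=0.8500): -0.028151
R_{2,0} (trapezoid, 4 panels, h=0.4250): -0.027091
R_{1,1} = -0.028151 + (-0.028151 − (-0.033738))/3 = -0.026289
R_{2,1} = -0.027091 + (-0.027091 − (-0.028151))/3 = -0.026738
R_{2,2} = -0.026738 + (-0.026738 − (-0.026289))/15 = -0.026768

-0.0268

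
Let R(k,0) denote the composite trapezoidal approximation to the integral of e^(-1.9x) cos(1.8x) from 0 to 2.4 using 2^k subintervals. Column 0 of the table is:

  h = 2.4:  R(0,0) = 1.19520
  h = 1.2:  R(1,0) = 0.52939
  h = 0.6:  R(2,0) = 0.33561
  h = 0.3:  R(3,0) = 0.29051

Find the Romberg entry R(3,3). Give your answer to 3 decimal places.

Richardson extrapolation on the trapezoidal column (denominator 4−1=3):
R(1,1) = (4·0.52939 − 1.19520) / 3 = 0.30745
R(2,1) = (4·0.33561 − 0.52939) / 3 = 0.27102
R(3,1) = 0.29051 + (0.29051 − 0.33561)/3 = 0.27548
R(2,2) = (16·0.27102 − 0.30745) / 15 = 0.26859
R(3,2) = (16·0.27548 − 0.27102) / 15 = 0.27578
R(3,3) = 0.27578 + (0.27578 − 0.26859)/63 = 0.27589

0.276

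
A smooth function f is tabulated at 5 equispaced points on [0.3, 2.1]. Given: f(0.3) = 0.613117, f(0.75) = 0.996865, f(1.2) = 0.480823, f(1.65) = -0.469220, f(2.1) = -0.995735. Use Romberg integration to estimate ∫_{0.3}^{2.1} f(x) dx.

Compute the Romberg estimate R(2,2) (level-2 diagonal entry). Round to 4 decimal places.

R(0,0) (trapezoid, 1 panel, h=1.8000): -0.344356
R(1,0) (trapezoid, 2 panels, h=0.9000): 0.260563
R(2,0) (trapezoid, 4 panels, h=0.4500): 0.367722
R(1,1) = 0.260563 + (0.260563 − (-0.344356))/3 = 0.462203
R(2,1) = 0.367722 + (0.367722 − 0.260563)/3 = 0.403442
R(2,2) = 0.403442 + (0.403442 − 0.462203)/15 = 0.399525

0.3995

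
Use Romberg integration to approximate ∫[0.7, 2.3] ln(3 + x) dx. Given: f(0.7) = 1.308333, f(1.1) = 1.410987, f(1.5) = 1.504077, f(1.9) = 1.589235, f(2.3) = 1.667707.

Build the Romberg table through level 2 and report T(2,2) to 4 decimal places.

T(0,0) (trapezoid, 1 panel, h=1.6000): 2.380832
T(1,0) (trapezoid, 2 panels, h=0.8000): 2.393678
T(2,0) (trapezoid, 4 panels, h=0.4000): 2.396928
T(1,1) = 2.393678 + (2.393678 − 2.380832)/3 = 2.397960
T(2,1) = 2.396928 + (2.396928 − 2.393678)/3 = 2.398011
T(2,2) = 2.398011 + (2.398011 − 2.397960)/15 = 2.398014

2.3980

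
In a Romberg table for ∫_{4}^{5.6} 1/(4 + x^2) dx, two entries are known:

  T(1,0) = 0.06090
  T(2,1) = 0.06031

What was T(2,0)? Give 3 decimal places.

From T(2,1) = (4·T(2,0) − T(1,0))/3, solve for T(2,0):
4·T(2,0) = 3·0.06031 + 0.06090 = 0.24183
T(2,0) = 0.06046

0.060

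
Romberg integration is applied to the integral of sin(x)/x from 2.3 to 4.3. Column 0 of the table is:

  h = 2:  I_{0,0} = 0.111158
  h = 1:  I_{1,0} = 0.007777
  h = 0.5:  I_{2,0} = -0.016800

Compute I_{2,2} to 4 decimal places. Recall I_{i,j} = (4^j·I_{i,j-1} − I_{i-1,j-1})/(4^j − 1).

-0.0249

Richardson extrapolation on the trapezoidal column (denominator 4−1=3):
I_{1,1} = (4·0.007777 − 0.111158) / 3 = -0.026683
I_{2,1} = (4·(-0.016800) − 0.007777) / 3 = -0.024992
I_{2,2} = (16·(-0.024992) − (-0.026683)) / 15 = -0.024879
(Column j=1 coincides with Simpson's rule on the same nodes.)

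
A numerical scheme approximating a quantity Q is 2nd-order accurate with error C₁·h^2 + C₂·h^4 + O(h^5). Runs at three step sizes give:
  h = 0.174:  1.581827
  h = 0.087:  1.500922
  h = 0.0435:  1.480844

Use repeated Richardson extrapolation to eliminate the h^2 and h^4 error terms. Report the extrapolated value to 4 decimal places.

1.4742

First eliminate the h^2 term (factor 2^2 = 4):
  B₁ = (4·1.500922 − 1.581827)/3 = 1.473954
  B₂ = (4·1.480844 − 1.500922)/3 = 1.474151
Then eliminate the h^4 term (factor 2^4 = 16):
  (16·1.474151 − 1.473954)/15 = 1.474164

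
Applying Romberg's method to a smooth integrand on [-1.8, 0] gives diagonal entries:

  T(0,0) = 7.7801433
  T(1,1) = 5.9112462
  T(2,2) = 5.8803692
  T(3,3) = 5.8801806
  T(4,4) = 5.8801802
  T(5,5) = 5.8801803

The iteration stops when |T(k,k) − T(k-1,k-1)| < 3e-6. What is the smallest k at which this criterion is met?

|T(1,1) − T(0,0)| = 1.8688971 ≥ 3e-6
|T(2,2) − T(1,1)| = 0.0308770 ≥ 3e-6
|T(3,3) − T(2,2)| = 0.0001886 ≥ 3e-6
|T(4,4) − T(3,3)| = 0.0000004 < 3e-6

k = 4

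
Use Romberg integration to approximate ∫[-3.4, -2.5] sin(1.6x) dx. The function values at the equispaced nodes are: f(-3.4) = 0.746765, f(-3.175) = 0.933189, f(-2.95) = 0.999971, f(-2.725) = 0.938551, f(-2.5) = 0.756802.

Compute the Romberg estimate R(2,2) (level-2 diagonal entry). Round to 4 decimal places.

R(0,0) (trapezoid, 1 panel, h=0.9000): 0.676605
R(1,0) (trapezoid, 2 panels, h=0.4500): 0.788290
R(2,0) (trapezoid, 4 panels, h=0.2250): 0.815286
R(1,1) = 0.788290 + (0.788290 − 0.676605)/3 = 0.825518
R(2,1) = 0.815286 + (0.815286 − 0.788290)/3 = 0.824285
R(2,2) = 0.824285 + (0.824285 − 0.825518)/15 = 0.824203

0.8242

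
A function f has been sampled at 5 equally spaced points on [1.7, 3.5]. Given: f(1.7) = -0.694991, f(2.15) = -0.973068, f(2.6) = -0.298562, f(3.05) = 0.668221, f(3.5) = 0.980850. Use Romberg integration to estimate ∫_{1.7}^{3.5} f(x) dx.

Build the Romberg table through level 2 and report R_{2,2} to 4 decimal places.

R_{0,0} (trapezoid, 1 panel, h=1.8000): 0.257273
R_{1,0} (trapezoid, 2 panels, h=0.9000): -0.140069
R_{2,0} (trapezoid, 4 panels, h=0.4500): -0.207216
R_{1,1} = -0.140069 + (-0.140069 − 0.257273)/3 = -0.272516
R_{2,1} = -0.207216 + (-0.207216 − (-0.140069))/3 = -0.229598
R_{2,2} = -0.229598 + (-0.229598 − (-0.272516))/15 = -0.226737

-0.2267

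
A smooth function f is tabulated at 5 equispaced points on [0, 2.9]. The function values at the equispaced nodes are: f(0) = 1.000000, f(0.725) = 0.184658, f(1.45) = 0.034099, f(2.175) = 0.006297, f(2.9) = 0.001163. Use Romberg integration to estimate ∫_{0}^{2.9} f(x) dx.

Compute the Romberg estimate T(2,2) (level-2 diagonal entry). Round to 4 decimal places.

0.4359

T(0,0) (trapezoid, 1 panel, h=2.9000): 1.451686
T(1,0) (trapezoid, 2 panels, h=1.4500): 0.775287
T(2,0) (trapezoid, 4 panels, h=0.7250): 0.526086
T(1,1) = 0.775287 + (0.775287 − 1.451686)/3 = 0.549821
T(2,1) = 0.526086 + (0.526086 − 0.775287)/3 = 0.443019
T(2,2) = 0.443019 + (0.443019 − 0.549821)/15 = 0.435899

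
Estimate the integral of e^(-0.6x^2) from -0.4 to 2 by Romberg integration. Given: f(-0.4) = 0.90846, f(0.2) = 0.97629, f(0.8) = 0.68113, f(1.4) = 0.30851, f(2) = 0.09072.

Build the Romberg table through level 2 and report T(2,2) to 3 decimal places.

T(0,0) (trapezoid, 1 panel, h=2.4000): 1.19902
T(1,0) (trapezoid, 2 panels, h=1.2000): 1.41686
T(2,0) (trapezoid, 4 panels, h=0.6000): 1.47931
T(1,1) = 1.41686 + (1.41686 − 1.19902)/3 = 1.48947
T(2,1) = 1.47931 + (1.47931 − 1.41686)/3 = 1.50013
T(2,2) = 1.50013 + (1.50013 − 1.48947)/15 = 1.50084

1.501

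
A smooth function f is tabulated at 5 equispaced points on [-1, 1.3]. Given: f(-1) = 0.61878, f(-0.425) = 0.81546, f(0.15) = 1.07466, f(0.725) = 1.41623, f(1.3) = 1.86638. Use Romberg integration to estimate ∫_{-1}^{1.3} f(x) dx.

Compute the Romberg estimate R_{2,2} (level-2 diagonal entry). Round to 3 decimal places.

R_{0,0} (trapezoid, 1 panel, h=2.3000): 2.85793
R_{1,0} (trapezoid, 2 panels, h=1.1500): 2.66483
R_{2,0} (trapezoid, 4 panels, h=0.5750): 2.61563
R_{1,1} = 2.66483 + (2.66483 − 2.85793)/3 = 2.60046
R_{2,1} = 2.61563 + (2.61563 − 2.66483)/3 = 2.59923
R_{2,2} = 2.59923 + (2.59923 − 2.60046)/15 = 2.59915

2.599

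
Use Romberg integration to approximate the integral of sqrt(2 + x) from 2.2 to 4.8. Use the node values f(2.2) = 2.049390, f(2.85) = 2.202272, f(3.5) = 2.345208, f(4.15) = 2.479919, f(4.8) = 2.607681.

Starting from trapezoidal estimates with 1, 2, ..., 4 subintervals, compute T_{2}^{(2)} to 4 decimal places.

6.0832

T_{0}^{(0)} (trapezoid, 1 panel, h=2.6000): 6.054192
T_{1}^{(0)} (trapezoid, 2 panels, h=1.3000): 6.075867
T_{2}^{(0)} (trapezoid, 4 panels, h=0.6500): 6.081357
T_{1}^{(1)} = 6.075867 + (6.075867 − 6.054192)/3 = 6.083092
T_{2}^{(1)} = 6.081357 + (6.081357 − 6.075867)/3 = 6.083187
T_{2}^{(2)} = 6.083187 + (6.083187 − 6.083092)/15 = 6.083193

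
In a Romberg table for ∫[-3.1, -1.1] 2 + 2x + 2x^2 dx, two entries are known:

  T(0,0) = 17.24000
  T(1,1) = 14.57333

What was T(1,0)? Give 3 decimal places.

From T(1,1) = (4·T(1,0) − T(0,0))/3, solve for T(1,0):
4·T(1,0) = 3·14.57333 + 17.24000 = 60.95999
T(1,0) = 15.24000

15.240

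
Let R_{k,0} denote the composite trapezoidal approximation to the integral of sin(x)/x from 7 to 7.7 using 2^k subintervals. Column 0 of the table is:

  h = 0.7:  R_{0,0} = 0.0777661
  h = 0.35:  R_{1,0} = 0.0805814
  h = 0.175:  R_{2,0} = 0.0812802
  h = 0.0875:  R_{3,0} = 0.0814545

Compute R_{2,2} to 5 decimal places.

0.08151

R_{1,1} = (4·0.0805814 − 0.0777661) / 3 = 0.0815198
R_{2,1} = (4·0.0812802 − 0.0805814) / 3 = 0.0815131
R_{2,2} = (16·0.0815131 − 0.0815198) / 15 = 0.0815127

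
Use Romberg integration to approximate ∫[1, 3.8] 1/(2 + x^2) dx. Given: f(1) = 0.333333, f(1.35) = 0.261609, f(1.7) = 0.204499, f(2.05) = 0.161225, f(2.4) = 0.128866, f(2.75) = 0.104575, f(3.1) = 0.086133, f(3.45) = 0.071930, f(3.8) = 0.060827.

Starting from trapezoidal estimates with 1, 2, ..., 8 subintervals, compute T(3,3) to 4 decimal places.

T(0,0) (trapezoid, 1 panel, h=2.8000): 0.551824
T(1,0) (trapezoid, 2 panels, h=1.4000): 0.456324
T(2,0) (trapezoid, 4 panels, h=0.7000): 0.431605
T(3,0) (trapezoid, 8 panels, h=0.3500): 0.425571
T(1,1) = 0.456324 + (0.456324 − 0.551824)/3 = 0.424491
T(2,1) = 0.431605 + (0.431605 − 0.456324)/3 = 0.423365
T(3,1) = 0.425571 + (0.425571 − 0.431605)/3 = 0.423560
T(2,2) = 0.423365 + (0.423365 − 0.424491)/15 = 0.423290
T(3,2) = 0.423560 + (0.423560 − 0.423365)/15 = 0.423573
T(3,3) = 0.423573 + (0.423573 − 0.423290)/63 = 0.423577

0.4236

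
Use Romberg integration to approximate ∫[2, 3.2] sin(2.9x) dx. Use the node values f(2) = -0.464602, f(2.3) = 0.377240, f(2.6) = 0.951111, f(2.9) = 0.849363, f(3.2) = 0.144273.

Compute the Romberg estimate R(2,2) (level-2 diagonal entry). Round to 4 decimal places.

0.6456

R(0,0) (trapezoid, 1 panel, h=1.2000): -0.192197
R(1,0) (trapezoid, 2 panels, h=0.6000): 0.474568
R(2,0) (trapezoid, 4 panels, h=0.3000): 0.605265
R(1,1) = 0.474568 + (0.474568 − (-0.192197))/3 = 0.696823
R(2,1) = 0.605265 + (0.605265 − 0.474568)/3 = 0.648831
R(2,2) = 0.648831 + (0.648831 − 0.696823)/15 = 0.645632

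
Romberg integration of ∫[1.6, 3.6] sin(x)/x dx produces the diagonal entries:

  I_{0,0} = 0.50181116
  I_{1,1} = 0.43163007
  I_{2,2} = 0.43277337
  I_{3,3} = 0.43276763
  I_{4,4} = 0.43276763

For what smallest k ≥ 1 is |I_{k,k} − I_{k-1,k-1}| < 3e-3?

|I_{1,1} − I_{0,0}| = 0.07018109 ≥ 3e-3
|I_{2,2} − I_{1,1}| = 0.00114330 < 3e-3

k = 2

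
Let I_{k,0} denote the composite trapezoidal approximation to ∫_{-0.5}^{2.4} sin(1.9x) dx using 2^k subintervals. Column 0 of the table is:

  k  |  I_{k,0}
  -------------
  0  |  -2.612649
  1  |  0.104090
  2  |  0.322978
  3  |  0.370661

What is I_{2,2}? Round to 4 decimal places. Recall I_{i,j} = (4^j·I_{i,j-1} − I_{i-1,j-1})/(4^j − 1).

I_{1,1} = (4·0.104090 − (-2.612649)) / 3 = 1.009670
I_{2,1} = (4·0.322978 − 0.104090) / 3 = 0.395941
I_{2,2} = (16·0.395941 − 1.009670) / 15 = 0.355026

0.3550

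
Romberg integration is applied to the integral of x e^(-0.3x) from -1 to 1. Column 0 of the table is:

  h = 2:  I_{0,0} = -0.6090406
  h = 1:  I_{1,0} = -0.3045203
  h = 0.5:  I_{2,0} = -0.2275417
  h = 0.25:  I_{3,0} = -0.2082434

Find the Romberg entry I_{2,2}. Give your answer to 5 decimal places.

-0.20181

Richardson extrapolation on the trapezoidal column (denominator 4−1=3):
I_{1,1} = -0.3045203 + (-0.3045203 − (-0.6090406))/3 = -0.2030135
I_{2,1} = -0.2275417 + (-0.2275417 − (-0.3045203))/3 = -0.2018822
I_{2,2} = (16·(-0.2018822) − (-0.2030135)) / 15 = -0.2018068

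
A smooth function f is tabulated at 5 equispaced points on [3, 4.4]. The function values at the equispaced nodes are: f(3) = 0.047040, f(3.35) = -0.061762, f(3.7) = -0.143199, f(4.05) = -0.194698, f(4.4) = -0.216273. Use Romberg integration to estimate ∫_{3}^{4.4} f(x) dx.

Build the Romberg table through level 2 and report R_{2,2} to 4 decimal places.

R_{0,0} (trapezoid, 1 panel, h=1.4000): -0.118463
R_{1,0} (trapezoid, 2 panels, h=0.7000): -0.159471
R_{2,0} (trapezoid, 4 panels, h=0.3500): -0.169496
R_{1,1} = -0.159471 + (-0.159471 − (-0.118463))/3 = -0.173140
R_{2,1} = -0.169496 + (-0.169496 − (-0.159471))/3 = -0.172838
R_{2,2} = -0.172838 + (-0.172838 − (-0.173140))/15 = -0.172818

-0.1728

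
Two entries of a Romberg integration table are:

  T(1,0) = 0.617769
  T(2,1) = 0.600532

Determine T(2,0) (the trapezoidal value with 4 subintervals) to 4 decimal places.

0.6048

From T(2,1) = (4·T(2,0) − T(1,0))/3, solve for T(2,0):
4·T(2,0) = 3·0.600532 + 0.617769 = 2.419365
T(2,0) = 0.604841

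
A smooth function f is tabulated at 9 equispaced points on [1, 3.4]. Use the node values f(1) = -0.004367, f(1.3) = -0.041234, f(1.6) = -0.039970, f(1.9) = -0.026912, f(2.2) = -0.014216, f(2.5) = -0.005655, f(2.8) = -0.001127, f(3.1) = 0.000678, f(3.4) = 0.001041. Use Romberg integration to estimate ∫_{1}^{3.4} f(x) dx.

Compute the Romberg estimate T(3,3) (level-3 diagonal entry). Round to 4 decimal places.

-0.0407

T(0,0) (trapezoid, 1 panel, h=2.4000): -0.003991
T(1,0) (trapezoid, 2 panels, h=1.2000): -0.019055
T(2,0) (trapezoid, 4 panels, h=0.6000): -0.034186
T(3,0) (trapezoid, 8 panels, h=0.3000): -0.039030
T(1,1) = -0.019055 + (-0.019055 − (-0.003991))/3 = -0.024076
T(2,1) = -0.034186 + (-0.034186 − (-0.019055))/3 = -0.039230
T(3,1) = -0.039030 + (-0.039030 − (-0.034186))/3 = -0.040645
T(2,2) = -0.039230 + (-0.039230 − (-0.024076))/15 = -0.040240
T(3,2) = -0.040645 + (-0.040645 − (-0.039230))/15 = -0.040739
T(3,3) = -0.040739 + (-0.040739 − (-0.040240))/63 = -0.040747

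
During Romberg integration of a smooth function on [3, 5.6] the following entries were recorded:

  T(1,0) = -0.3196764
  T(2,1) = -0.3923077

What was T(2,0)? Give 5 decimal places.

-0.37415

From T(2,1) = (4·T(2,0) − T(1,0))/3, solve for T(2,0):
4·T(2,0) = 3·(-0.3923077) + (-0.3196764) = -1.4965995
T(2,0) = -0.3741499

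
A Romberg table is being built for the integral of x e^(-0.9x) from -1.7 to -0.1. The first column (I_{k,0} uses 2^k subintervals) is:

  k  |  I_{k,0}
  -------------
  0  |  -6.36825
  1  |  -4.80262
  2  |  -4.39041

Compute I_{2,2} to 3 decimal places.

Richardson extrapolation on the trapezoidal column (denominator 4−1=3):
I_{1,1} = -4.80262 + (-4.80262 − (-6.36825))/3 = -4.28074
I_{2,1} = (4·(-4.39041) − (-4.80262)) / 3 = -4.25301
I_{2,2} = -4.25301 + (-4.25301 − (-4.28074))/15 = -4.25116

-4.251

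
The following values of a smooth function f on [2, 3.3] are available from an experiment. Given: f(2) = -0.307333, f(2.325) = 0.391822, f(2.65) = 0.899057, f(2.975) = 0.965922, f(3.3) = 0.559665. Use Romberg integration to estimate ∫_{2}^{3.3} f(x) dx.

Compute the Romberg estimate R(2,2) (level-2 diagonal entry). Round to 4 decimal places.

R(0,0) (trapezoid, 1 panel, h=1.3000): 0.164016
R(1,0) (trapezoid, 2 panels, h=0.6500): 0.666395
R(2,0) (trapezoid, 4 panels, h=0.3250): 0.774464
R(1,1) = 0.666395 + (0.666395 − 0.164016)/3 = 0.833855
R(2,1) = 0.774464 + (0.774464 − 0.666395)/3 = 0.810487
R(2,2) = 0.810487 + (0.810487 − 0.833855)/15 = 0.808929

0.8089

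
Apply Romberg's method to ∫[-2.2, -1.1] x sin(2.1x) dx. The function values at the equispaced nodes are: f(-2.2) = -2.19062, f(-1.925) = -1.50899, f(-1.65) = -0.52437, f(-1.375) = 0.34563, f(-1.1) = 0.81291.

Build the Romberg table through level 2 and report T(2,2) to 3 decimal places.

-0.650

T(0,0) (trapezoid, 1 panel, h=1.1000): -0.75774
T(1,0) (trapezoid, 2 panels, h=0.5500): -0.66727
T(2,0) (trapezoid, 4 panels, h=0.2750): -0.65356
T(1,1) = -0.66727 + (-0.66727 − (-0.75774))/3 = -0.63711
T(2,1) = -0.65356 + (-0.65356 − (-0.66727))/3 = -0.64899
T(2,2) = -0.64899 + (-0.64899 − (-0.63711))/15 = -0.64978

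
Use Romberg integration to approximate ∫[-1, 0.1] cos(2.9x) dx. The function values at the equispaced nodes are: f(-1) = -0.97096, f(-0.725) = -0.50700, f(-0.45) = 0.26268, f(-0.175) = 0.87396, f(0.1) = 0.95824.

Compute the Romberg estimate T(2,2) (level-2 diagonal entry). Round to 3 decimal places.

0.181

T(0,0) (trapezoid, 1 panel, h=1.1000): -0.00700
T(1,0) (trapezoid, 2 panels, h=0.5500): 0.14098
T(2,0) (trapezoid, 4 panels, h=0.2750): 0.17140
T(1,1) = 0.14098 + (0.14098 − (-0.00700))/3 = 0.19031
T(2,1) = 0.17140 + (0.17140 − 0.14098)/3 = 0.18154
T(2,2) = 0.18154 + (0.18154 − 0.19031)/15 = 0.18096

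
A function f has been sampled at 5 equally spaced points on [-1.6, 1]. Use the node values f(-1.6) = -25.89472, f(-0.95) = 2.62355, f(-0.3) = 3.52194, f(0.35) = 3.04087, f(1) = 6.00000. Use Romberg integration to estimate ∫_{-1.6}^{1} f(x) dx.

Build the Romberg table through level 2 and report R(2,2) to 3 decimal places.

R(0,0) (trapezoid, 1 panel, h=2.6000): -25.86314
R(1,0) (trapezoid, 2 panels, h=1.3000): -8.35305
R(2,0) (trapezoid, 4 panels, h=0.6500): -0.49465
R(1,1) = -8.35305 + (-8.35305 − (-25.86314))/3 = -2.51635
R(2,1) = -0.49465 + (-0.49465 − (-8.35305))/3 = 2.12482
R(2,2) = 2.12482 + (2.12482 − (-2.51635))/15 = 2.43423

2.434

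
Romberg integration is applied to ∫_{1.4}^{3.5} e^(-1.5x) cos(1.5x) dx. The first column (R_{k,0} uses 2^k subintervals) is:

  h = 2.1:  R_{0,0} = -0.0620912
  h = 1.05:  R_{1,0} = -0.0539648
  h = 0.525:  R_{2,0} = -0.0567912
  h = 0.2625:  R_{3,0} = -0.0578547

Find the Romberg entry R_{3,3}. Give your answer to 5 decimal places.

-0.05824

R_{1,1} = -0.0539648 + (-0.0539648 − (-0.0620912))/3 = -0.0512560
R_{2,1} = (4·(-0.0567912) − (-0.0539648)) / 3 = -0.0577333
R_{3,1} = -0.0578547 + (-0.0578547 − (-0.0567912))/3 = -0.0582092
R_{2,2} = -0.0577333 + (-0.0577333 − (-0.0512560))/15 = -0.0581651
R_{3,2} = (16·(-0.0582092) − (-0.0577333)) / 15 = -0.0582409
R_{3,3} = (64·(-0.0582409) − (-0.0581651)) / 63 = -0.0582421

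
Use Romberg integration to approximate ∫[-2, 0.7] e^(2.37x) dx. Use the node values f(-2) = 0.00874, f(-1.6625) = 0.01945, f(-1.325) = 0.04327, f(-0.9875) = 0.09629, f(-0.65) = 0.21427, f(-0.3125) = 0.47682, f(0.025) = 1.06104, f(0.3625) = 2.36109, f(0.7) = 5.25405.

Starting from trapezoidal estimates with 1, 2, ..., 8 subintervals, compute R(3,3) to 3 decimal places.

2.214

R(0,0) (trapezoid, 1 panel, h=2.7000): 7.10477
R(1,0) (trapezoid, 2 panels, h=1.3500): 3.84165
R(2,0) (trapezoid, 4 panels, h=0.6750): 2.66623
R(3,0) (trapezoid, 8 panels, h=0.3375): 2.32997
R(1,1) = 3.84165 + (3.84165 − 7.10477)/3 = 2.75394
R(2,1) = 2.66623 + (2.66623 − 3.84165)/3 = 2.27442
R(3,1) = 2.32997 + (2.32997 − 2.66623)/3 = 2.21788
R(2,2) = 2.27442 + (2.27442 − 2.75394)/15 = 2.24245
R(3,2) = 2.21788 + (2.21788 − 2.27442)/15 = 2.21411
R(3,3) = 2.21411 + (2.21411 − 2.24245)/63 = 2.21366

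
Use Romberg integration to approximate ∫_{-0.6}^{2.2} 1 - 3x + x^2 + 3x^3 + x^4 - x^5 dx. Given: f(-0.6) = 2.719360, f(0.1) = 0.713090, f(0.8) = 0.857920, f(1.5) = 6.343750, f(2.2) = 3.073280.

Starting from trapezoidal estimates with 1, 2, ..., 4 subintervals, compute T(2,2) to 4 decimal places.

8.6073

T(0,0) (trapezoid, 1 panel, h=2.8000): 8.109696
T(1,0) (trapezoid, 2 panels, h=1.4000): 5.255936
T(2,0) (trapezoid, 4 panels, h=0.7000): 7.567756
T(1,1) = 5.255936 + (5.255936 − 8.109696)/3 = 4.304683
T(2,1) = 7.567756 + (7.567756 − 5.255936)/3 = 8.338363
T(2,2) = 8.338363 + (8.338363 − 4.304683)/15 = 8.607275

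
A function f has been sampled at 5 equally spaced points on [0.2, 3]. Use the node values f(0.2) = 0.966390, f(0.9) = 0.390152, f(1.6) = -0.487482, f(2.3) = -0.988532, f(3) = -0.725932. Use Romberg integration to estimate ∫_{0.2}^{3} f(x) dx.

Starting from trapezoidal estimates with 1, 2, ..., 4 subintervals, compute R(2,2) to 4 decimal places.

R(0,0) (trapezoid, 1 panel, h=2.8000): 0.336641
R(1,0) (trapezoid, 2 panels, h=1.4000): -0.514154
R(2,0) (trapezoid, 4 panels, h=0.7000): -0.675943
R(1,1) = -0.514154 + (-0.514154 − 0.336641)/3 = -0.797752
R(2,1) = -0.675943 + (-0.675943 − (-0.514154))/3 = -0.729873
R(2,2) = -0.729873 + (-0.729873 − (-0.797752))/15 = -0.725348

-0.7253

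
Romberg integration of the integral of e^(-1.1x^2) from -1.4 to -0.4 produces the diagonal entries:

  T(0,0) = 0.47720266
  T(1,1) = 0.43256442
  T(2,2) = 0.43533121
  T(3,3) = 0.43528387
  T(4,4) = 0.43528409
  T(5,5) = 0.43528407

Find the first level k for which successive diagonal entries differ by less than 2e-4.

k = 3

|T(1,1) − T(0,0)| = 0.04463824 ≥ 2e-4
|T(2,2) − T(1,1)| = 0.00276679 ≥ 2e-4
|T(3,3) − T(2,2)| = 0.00004734 < 2e-4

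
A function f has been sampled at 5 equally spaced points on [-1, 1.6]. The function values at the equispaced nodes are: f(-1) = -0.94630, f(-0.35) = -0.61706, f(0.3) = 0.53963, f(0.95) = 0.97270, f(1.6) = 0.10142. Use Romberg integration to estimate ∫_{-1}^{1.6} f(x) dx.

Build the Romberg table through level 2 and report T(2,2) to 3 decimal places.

0.345

T(0,0) (trapezoid, 1 panel, h=2.6000): -1.09834
T(1,0) (trapezoid, 2 panels, h=1.3000): 0.15235
T(2,0) (trapezoid, 4 panels, h=0.6500): 0.30734
T(1,1) = 0.15235 + (0.15235 − (-1.09834))/3 = 0.56925
T(2,1) = 0.30734 + (0.30734 − 0.15235)/3 = 0.35900
T(2,2) = 0.35900 + (0.35900 − 0.56925)/15 = 0.34498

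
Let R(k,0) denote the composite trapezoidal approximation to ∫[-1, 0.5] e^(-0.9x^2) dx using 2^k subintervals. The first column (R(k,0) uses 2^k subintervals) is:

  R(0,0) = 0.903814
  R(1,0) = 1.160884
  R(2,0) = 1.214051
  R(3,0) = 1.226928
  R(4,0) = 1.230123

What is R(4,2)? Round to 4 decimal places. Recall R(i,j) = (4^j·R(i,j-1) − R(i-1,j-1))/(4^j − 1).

Richardson extrapolation on the trapezoidal column (denominator 4−1=3):
R(3,1) = 1.226928 + (1.226928 − 1.214051)/3 = 1.231220
R(4,1) = 1.230123 + (1.230123 − 1.226928)/3 = 1.231188
R(4,2) = (16·1.231188 − 1.231220) / 15 = 1.231186

1.2312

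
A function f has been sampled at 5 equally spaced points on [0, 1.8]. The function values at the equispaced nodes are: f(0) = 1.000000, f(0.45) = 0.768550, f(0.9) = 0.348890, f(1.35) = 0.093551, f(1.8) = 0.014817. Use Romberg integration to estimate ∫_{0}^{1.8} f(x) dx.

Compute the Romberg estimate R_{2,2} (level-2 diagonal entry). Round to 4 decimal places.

0.7776

R_{0,0} (trapezoid, 1 panel, h=1.8000): 0.913335
R_{1,0} (trapezoid, 2 panels, h=0.9000): 0.770669
R_{2,0} (trapezoid, 4 panels, h=0.4500): 0.773280
R_{1,1} = 0.770669 + (0.770669 − 0.913335)/3 = 0.723114
R_{2,1} = 0.773280 + (0.773280 − 0.770669)/3 = 0.774150
R_{2,2} = 0.774150 + (0.774150 − 0.723114)/15 = 0.777552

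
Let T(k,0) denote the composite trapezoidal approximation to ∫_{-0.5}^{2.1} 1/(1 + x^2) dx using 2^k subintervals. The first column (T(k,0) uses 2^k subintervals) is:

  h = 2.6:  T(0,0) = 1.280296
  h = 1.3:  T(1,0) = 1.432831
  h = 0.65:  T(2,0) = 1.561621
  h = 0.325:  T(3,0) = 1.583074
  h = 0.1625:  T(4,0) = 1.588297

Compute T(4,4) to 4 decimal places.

1.5900

Richardson extrapolation on the trapezoidal column (denominator 4−1=3):
T(1,1) = 1.432831 + (1.432831 − 1.280296)/3 = 1.483676
T(2,1) = (4·1.561621 − 1.432831) / 3 = 1.604551
T(3,1) = (4·1.583074 − 1.561621) / 3 = 1.590225
T(4,1) = 1.588297 + (1.588297 − 1.583074)/3 = 1.590038
T(2,2) = 1.604551 + (1.604551 − 1.483676)/15 = 1.612609
T(3,2) = (16·1.590225 − 1.604551) / 15 = 1.589270
T(4,2) = 1.590038 + (1.590038 − 1.590225)/15 = 1.590026
T(3,3) = (64·1.589270 − 1.612609) / 63 = 1.588900
T(4,3) = 1.590026 + (1.590026 − 1.589270)/63 = 1.590038
T(4,4) = (256·1.590038 − 1.588900) / 255 = 1.590042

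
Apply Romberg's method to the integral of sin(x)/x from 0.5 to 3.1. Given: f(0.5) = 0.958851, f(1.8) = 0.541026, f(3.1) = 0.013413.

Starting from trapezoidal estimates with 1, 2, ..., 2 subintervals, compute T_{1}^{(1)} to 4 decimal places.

T_{0}^{(0)} (trapezoid, 1 panel, h=2.6000): 1.263943
T_{1}^{(0)} (trapezoid, 2 panels, h=1.3000): 1.335305
T_{1}^{(1)} = 1.335305 + (1.335305 − 1.263943)/3 = 1.359092

1.3591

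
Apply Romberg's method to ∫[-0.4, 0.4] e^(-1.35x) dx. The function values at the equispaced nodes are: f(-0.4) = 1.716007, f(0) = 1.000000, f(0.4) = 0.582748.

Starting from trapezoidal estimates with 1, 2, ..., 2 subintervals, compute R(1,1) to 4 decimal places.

R(0,0) (trapezoid, 1 panel, h=0.8000): 0.919502
R(1,0) (trapezoid, 2 panels, h=0.4000): 0.859751
R(1,1) = 0.859751 + (0.859751 − 0.919502)/3 = 0.839834

0.8398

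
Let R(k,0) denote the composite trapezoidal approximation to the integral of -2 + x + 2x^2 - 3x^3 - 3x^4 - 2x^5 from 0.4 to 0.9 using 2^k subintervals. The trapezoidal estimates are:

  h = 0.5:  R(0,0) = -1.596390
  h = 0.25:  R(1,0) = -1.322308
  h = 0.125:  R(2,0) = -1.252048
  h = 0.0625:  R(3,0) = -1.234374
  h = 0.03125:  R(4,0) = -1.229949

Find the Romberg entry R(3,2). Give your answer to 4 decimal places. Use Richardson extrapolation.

-1.2285

Richardson extrapolation on the trapezoidal column (denominator 4−1=3):
R(2,1) = (4·(-1.252048) − (-1.322308)) / 3 = -1.228628
R(3,1) = (4·(-1.234374) − (-1.252048)) / 3 = -1.228483
R(3,2) = -1.228483 + (-1.228483 − (-1.228628))/15 = -1.228473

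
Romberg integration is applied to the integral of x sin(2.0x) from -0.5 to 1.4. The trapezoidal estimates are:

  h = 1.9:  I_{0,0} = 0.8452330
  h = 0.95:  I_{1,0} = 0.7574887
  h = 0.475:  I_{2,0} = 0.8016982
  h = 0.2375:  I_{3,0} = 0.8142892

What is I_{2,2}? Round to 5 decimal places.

Richardson extrapolation on the trapezoidal column (denominator 4−1=3):
I_{1,1} = 0.7574887 + (0.7574887 − 0.8452330)/3 = 0.7282406
I_{2,1} = (4·0.8016982 − 0.7574887) / 3 = 0.8164347
I_{2,2} = 0.8164347 + (0.8164347 − 0.7282406)/15 = 0.8223143

0.82231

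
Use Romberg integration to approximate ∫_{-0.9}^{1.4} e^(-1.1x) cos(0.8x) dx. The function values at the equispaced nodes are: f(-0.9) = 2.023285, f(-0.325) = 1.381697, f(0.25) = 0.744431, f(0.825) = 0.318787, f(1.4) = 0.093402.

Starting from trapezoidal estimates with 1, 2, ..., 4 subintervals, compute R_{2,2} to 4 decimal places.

1.9976

R_{0,0} (trapezoid, 1 panel, h=2.3000): 2.434190
R_{1,0} (trapezoid, 2 panels, h=1.1500): 2.073191
R_{2,0} (trapezoid, 4 panels, h=0.5750): 2.014374
R_{1,1} = 2.073191 + (2.073191 − 2.434190)/3 = 1.952858
R_{2,1} = 2.014374 + (2.014374 − 2.073191)/3 = 1.994768
R_{2,2} = 1.994768 + (1.994768 − 1.952858)/15 = 1.997562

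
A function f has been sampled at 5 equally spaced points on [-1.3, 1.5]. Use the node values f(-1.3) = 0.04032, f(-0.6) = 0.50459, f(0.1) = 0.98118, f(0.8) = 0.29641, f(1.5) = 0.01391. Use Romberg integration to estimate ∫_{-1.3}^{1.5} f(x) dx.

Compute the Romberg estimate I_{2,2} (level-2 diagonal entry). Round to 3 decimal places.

I_{0,0} (trapezoid, 1 panel, h=2.8000): 0.07592
I_{1,0} (trapezoid, 2 panels, h=1.4000): 1.41161
I_{2,0} (trapezoid, 4 panels, h=0.7000): 1.26651
I_{1,1} = 1.41161 + (1.41161 − 0.07592)/3 = 1.85684
I_{2,1} = 1.26651 + (1.26651 − 1.41161)/3 = 1.21814
I_{2,2} = 1.21814 + (1.21814 − 1.85684)/15 = 1.17556

1.176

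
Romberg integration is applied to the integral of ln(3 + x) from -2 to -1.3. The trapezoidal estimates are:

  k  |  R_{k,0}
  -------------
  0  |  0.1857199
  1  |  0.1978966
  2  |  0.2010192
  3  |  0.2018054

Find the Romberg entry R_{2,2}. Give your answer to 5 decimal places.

0.20207

Richardson extrapolation on the trapezoidal column (denominator 4−1=3):
R_{1,1} = (4·0.1978966 − 0.1857199) / 3 = 0.2019555
R_{2,1} = 0.2010192 + (0.2010192 − 0.1978966)/3 = 0.2020601
R_{2,2} = (16·0.2020601 − 0.2019555) / 15 = 0.2020671
(Column j=1 coincides with Simpson's rule on the same nodes.)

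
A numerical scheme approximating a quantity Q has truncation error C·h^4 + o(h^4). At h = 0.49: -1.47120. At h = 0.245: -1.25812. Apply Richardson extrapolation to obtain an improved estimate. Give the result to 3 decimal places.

-1.244

Extrapolated value = (16·A(h/2) − A(h)) / (16 − 1)
= (16·(-1.25812) − (-1.47120)) / 15
= -18.65872 / 15 = -1.24391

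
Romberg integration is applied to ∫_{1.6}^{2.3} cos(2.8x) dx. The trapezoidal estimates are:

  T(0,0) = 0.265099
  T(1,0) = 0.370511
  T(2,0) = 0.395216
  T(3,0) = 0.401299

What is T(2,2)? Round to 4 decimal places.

Richardson extrapolation on the trapezoidal column (denominator 4−1=3):
T(1,1) = (4·0.370511 − 0.265099) / 3 = 0.405648
T(2,1) = (4·0.395216 − 0.370511) / 3 = 0.403451
T(2,2) = (16·0.403451 − 0.405648) / 15 = 0.403305

0.4033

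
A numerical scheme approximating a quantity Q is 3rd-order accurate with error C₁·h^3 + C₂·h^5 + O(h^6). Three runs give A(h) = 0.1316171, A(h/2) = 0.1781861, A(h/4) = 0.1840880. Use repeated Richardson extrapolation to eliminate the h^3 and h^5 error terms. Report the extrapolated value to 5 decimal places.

0.18493

First eliminate the h^3 term (factor 2^3 = 8):
  B₁ = (8·0.1781861 − 0.1316171)/7 = 0.1848388
  B₂ = (8·0.1840880 − 0.1781861)/7 = 0.1849311
Then eliminate the h^5 term (factor 2^5 = 32):
  (32·0.1849311 − 0.1848388)/31 = 0.1849341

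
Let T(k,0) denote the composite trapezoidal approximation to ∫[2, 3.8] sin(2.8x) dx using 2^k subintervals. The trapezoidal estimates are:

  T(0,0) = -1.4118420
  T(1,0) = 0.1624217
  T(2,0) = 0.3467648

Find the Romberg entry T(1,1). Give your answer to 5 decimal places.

T(1,1) = 0.1624217 + (0.1624217 − (-1.4118420))/3 = 0.6871763

0.68718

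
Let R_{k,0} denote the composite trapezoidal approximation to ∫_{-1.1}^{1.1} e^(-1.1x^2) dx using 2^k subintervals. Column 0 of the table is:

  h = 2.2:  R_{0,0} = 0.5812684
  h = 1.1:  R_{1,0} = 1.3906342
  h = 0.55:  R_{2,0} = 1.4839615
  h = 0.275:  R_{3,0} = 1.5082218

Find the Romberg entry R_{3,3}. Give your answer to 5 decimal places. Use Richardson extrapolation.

1.51657

Richardson extrapolation on the trapezoidal column (denominator 4−1=3):
R_{1,1} = (4·1.3906342 − 0.5812684) / 3 = 1.6604228
R_{2,1} = (4·1.4839615 − 1.3906342) / 3 = 1.5150706
R_{3,1} = 1.5082218 + (1.5082218 − 1.4839615)/3 = 1.5163086
R_{2,2} = 1.5150706 + (1.5150706 − 1.6604228)/15 = 1.5053805
R_{3,2} = 1.5163086 + (1.5163086 − 1.5150706)/15 = 1.5163911
R_{3,3} = (64·1.5163911 − 1.5053805) / 63 = 1.5165659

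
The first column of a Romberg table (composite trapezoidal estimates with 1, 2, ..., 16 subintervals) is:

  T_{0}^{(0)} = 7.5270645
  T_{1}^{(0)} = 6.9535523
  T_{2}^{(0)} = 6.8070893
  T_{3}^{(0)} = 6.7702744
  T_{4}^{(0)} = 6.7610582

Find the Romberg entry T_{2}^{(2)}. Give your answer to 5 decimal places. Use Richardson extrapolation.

Richardson extrapolation on the trapezoidal column (denominator 4−1=3):
T_{1}^{(1)} = (4·6.9535523 − 7.5270645) / 3 = 6.7623816
T_{2}^{(1)} = 6.8070893 + (6.8070893 − 6.9535523)/3 = 6.7582683
T_{2}^{(2)} = (16·6.7582683 − 6.7623816) / 15 = 6.7579941

6.75799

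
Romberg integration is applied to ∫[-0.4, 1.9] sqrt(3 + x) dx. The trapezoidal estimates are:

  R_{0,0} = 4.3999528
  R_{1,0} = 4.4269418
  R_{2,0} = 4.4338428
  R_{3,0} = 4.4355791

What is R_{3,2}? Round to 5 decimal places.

4.43616

Richardson extrapolation on the trapezoidal column (denominator 4−1=3):
R_{2,1} = (4·4.4338428 − 4.4269418) / 3 = 4.4361431
R_{3,1} = 4.4355791 + (4.4355791 − 4.4338428)/3 = 4.4361579
R_{3,2} = (16·4.4361579 − 4.4361431) / 15 = 4.4361589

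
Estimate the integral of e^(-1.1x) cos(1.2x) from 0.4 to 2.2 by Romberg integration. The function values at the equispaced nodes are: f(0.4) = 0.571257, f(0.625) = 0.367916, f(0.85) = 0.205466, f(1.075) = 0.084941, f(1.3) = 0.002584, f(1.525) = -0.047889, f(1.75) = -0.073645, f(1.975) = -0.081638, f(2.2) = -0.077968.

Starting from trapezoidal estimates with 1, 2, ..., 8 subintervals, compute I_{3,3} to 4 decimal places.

0.1542

I_{0,0} (trapezoid, 1 panel, h=1.8000): 0.443960
I_{1,0} (trapezoid, 2 panels, h=0.9000): 0.224306
I_{2,0} (trapezoid, 4 panels, h=0.4500): 0.171472
I_{3,0} (trapezoid, 8 panels, h=0.2250): 0.158485
I_{1,1} = 0.224306 + (0.224306 − 0.443960)/3 = 0.151088
I_{2,1} = 0.171472 + (0.171472 − 0.224306)/3 = 0.153861
I_{3,1} = 0.158485 + (0.158485 − 0.171472)/3 = 0.154156
I_{2,2} = 0.153861 + (0.153861 − 0.151088)/15 = 0.154046
I_{3,2} = 0.154156 + (0.154156 − 0.153861)/15 = 0.154176
I_{3,3} = 0.154176 + (0.154176 − 0.154046)/63 = 0.154178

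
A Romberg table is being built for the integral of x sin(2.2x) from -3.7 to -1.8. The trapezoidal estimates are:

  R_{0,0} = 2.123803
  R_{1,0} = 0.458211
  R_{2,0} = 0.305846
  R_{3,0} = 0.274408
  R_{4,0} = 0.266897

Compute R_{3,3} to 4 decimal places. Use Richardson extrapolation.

0.2643

Richardson extrapolation on the trapezoidal column (denominator 4−1=3):
R_{1,1} = (4·0.458211 − 2.123803) / 3 = -0.096986
R_{2,1} = (4·0.305846 − 0.458211) / 3 = 0.255058
R_{3,1} = 0.274408 + (0.274408 − 0.305846)/3 = 0.263929
R_{2,2} = 0.255058 + (0.255058 − (-0.096986))/15 = 0.278528
R_{3,2} = 0.263929 + (0.263929 − 0.255058)/15 = 0.264520
R_{3,3} = 0.264520 + (0.264520 − 0.278528)/63 = 0.264298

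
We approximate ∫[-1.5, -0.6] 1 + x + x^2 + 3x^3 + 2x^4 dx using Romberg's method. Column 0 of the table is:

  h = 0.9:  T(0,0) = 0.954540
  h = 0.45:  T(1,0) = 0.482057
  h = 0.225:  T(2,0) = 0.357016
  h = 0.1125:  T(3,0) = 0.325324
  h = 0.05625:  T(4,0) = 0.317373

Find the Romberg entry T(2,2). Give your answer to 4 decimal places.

T(1,1) = (4·0.482057 − 0.954540) / 3 = 0.324563
T(2,1) = 0.357016 + (0.357016 − 0.482057)/3 = 0.315336
T(2,2) = (16·0.315336 − 0.324563) / 15 = 0.314721
(Column j=1 coincides with Simpson's rule on the same nodes.)

0.3147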